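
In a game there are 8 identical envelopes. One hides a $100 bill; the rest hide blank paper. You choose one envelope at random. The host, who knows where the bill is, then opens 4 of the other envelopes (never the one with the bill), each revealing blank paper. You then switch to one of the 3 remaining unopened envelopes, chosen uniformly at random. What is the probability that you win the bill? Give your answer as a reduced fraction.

Your original envelope holds the bill with probability 1/8, so the other 7 collectively hold it with probability 7/8.
The host can always find 4 empty envelopes to open, so the reveals don't change that 7/8; it is now spread over the 3 remaining unopened envelopes.
P(win by switching) = (7/8) · (1/3) = 7/24.

7/24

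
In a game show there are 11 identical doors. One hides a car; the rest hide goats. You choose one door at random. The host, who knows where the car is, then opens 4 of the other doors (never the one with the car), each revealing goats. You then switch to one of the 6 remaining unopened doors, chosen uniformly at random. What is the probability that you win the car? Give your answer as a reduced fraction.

Your original door holds the car with probability 1/11, so the other 10 collectively hold it with probability 10/11.
The host can always find 4 empty doors to open, so the reveals don't change that 10/11; it is now spread over the 6 remaining unopened doors.
P(win by switching) = (10/11) · (1/6) = 5/33.

5/33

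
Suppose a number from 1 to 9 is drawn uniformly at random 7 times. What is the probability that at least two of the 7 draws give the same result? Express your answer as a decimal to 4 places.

P(all 7 different) = 9/9 · 8/9 · ··· · 3/9 ≈ 0.0379.
P(at least two equal) = 1 − 0.0379 = 0.9621.

0.9621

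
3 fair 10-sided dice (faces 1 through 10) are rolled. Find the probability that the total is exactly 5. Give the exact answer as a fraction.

3/500

There are 10^3 = 1000 equally likely outcomes.
The number of ordered 3-tuples from {1,…,10} summing to 5 is 6.
P(sum = 5) = 6/1000 = 3/500.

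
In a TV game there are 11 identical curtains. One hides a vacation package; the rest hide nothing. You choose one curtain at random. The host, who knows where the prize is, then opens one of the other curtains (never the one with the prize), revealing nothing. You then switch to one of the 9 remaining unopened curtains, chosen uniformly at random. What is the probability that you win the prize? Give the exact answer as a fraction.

10/99

Your original curtain holds the prize with probability 1/11, so the other 10 collectively hold it with probability 10/11.
The host can always find an empty curtain to open, so this doesn't change that 10/11; it is now spread over the 9 remaining unopened curtains.
P(win by switching) = (10/11) · (1/9) = 10/99.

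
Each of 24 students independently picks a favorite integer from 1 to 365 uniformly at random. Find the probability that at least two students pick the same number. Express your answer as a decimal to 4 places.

It's easier to compute the probability that all 24 are distinct.
P(all distinct) = 365/365 · 364/365 · ··· · 342/365 ≈ 0.4617.
So the probability of at least one match is 1 − 0.4617 = 0.5383.

0.5383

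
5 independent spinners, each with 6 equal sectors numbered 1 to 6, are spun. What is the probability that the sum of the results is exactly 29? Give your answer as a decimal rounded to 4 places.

0.0006

There are 6^5 = 7776 equally likely outcomes.
The number of ordered 5-tuples from {1,…,6} summing to 29 is 5.
P(sum = 29) = 5/7776 ≈ 0.0006.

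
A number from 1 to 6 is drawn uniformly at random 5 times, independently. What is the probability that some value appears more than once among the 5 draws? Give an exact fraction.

49/54

P(all 5 different) = 6/6 · 5/6 · ··· · 2/6 = 5/54.
P(at least two equal) = 1 − 5/54 = 49/54.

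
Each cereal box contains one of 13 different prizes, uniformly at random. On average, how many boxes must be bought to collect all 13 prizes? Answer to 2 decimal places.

41.34

After i distinct types are collected, each trial gives a new one with probability (13−i)/13, so the expected wait for the next new type is 13/(13−i).
E = 13/13 + 13/12 + 13/11 + 13/10 + 13/9 + 13/8 + 13/7 + 13/6 + 13/5 + 13/4 + 13/3 + 13/2 + 13/1 = 1145993/27720 ≈ 41.34.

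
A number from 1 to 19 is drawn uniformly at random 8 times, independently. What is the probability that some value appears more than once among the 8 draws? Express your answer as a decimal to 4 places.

P(all 8 different) = 19/19 · 18/19 · ··· · 12/19 ≈ 0.1794.
P(at least two equal) = 1 − 0.1794 = 0.8206.

0.8206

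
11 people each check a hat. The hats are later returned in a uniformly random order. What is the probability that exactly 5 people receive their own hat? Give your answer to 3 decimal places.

0.003

Choose which 5 of the 11 are fixed: C(11,5) = 462 ways.
The remaining 6 must have no fixed point: D(6) = 265.
P = 462·265/39916800 = 53/17280 ≈ 0.003.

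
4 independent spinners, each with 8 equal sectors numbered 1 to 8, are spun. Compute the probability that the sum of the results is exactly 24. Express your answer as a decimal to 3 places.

There are 8^4 = 4096 equally likely outcomes.
The number of ordered 4-tuples from {1,…,8} summing to 24 is 161.
P(sum = 24) = 161/4096 ≈ 0.039.

0.039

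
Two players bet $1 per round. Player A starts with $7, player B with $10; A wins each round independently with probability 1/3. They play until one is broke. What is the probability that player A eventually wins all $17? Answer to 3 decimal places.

0.001

Let r = q/p = (2/3)/(1/3) = 2. The recurrence P(i) = p·P(i+1) + q·P(i−1) with P(0)=0, P(17)=1 gives P(i) = (1 − r^i)/(1 − r^17).
P(7) = (1 − (2)^7) / (1 − (2)^17) = 127/131071 ≈ 0.001.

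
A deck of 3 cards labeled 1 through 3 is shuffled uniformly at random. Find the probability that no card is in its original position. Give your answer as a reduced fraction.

This is the derangement probability: permutations of 3 with no fixed point.
D(3) = 3! · (1 − 1/1! + 1/2! − ··· + (−1)^3/3!) = 2.
P = 2/6 = 1/3.

1/3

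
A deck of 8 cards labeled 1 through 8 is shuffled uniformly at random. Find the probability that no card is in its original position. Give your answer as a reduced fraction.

This is the derangement probability: permutations of 8 with no fixed point.
D(8) = 8! · (1 − 1/1! + 1/2! − ··· + (−1)^8/8!) = 14833.
P = 14833/40320 = 2119/5760.

2119/5760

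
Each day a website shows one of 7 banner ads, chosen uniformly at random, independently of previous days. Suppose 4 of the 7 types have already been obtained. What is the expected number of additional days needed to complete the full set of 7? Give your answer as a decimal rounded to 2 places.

12.83

Starting from 4 distinct types, each trial gives a new one with probability (7−i)/7 when i types are held, so the wait for the next new type is 7/(7−i).
E = 7/3 + 7/2 + 7/1 = 77/6 ≈ 12.83.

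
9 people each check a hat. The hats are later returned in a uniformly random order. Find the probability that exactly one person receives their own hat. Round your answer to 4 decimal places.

0.3679

Choose which one is fixed: C(9,1) = 9 ways.
The remaining 8 must have no fixed point: D(8) = 14833.
P = 9·14833/362880 = 2119/5760 ≈ 0.3679.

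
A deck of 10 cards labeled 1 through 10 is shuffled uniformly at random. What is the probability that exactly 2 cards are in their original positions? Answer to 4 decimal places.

0.1839

Choose which 2 of the 10 are fixed: C(10,2) = 45 ways.
The remaining 8 must have no fixed point: D(8) = 14833.
P = 45·14833/3628800 = 2119/11520 ≈ 0.1839.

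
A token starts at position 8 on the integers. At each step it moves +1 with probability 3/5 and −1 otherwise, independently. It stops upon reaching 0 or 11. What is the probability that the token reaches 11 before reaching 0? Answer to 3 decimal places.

Let r = q/p = (2/5)/(3/5) = 2/3. The recurrence P(i) = p·P(i+1) + q·P(i−1) with P(0)=0, P(11)=1 gives P(i) = (1 − r^i)/(1 − r^11).
P(8) = (1 − (2/3)^8) / (1 − (2/3)^11) = 170235/175099 ≈ 0.972.

0.972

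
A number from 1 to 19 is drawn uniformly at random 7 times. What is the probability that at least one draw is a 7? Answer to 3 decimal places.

0.315

P(no draw is a 7) = (18/19)^7 ≈ 0.685.
P(at least one) = 1 − 0.685 = 0.315.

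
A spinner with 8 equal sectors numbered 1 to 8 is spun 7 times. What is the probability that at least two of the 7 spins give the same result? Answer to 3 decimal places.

P(all 7 different) = 8/8 · 7/8 · ··· · 2/8 ≈ 0.019.
P(at least two equal) = 1 − 0.019 = 0.981.

0.981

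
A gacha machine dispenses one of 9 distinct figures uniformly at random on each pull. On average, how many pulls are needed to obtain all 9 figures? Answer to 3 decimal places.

After i distinct types are collected, each trial gives a new one with probability (9−i)/9, so the expected wait for the next new type is 9/(9−i).
E = 9/9 + 9/8 + 9/7 + 9/6 + 9/5 + 9/4 + 9/3 + 9/2 + 9/1 = 7129/280 ≈ 25.461.

25.461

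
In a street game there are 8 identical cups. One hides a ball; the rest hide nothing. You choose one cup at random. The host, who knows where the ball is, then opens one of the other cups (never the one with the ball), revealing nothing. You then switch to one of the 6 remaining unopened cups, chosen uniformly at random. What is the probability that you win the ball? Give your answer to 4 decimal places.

Your original cup holds the ball with probability 1/8, so the other 7 collectively hold it with probability 7/8.
The host can always find an empty cup to open, so this doesn't change that 7/8; it is now spread over the 6 remaining unopened cups.
P(win by switching) = (7/8) · (1/6) = 7/48 ≈ 0.1458.

0.1458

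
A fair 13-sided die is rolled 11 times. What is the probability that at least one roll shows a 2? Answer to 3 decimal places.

0.585

P(no roll shows a 2) = (12/13)^11 ≈ 0.415.
P(at least one) = 1 − 0.415 = 0.585.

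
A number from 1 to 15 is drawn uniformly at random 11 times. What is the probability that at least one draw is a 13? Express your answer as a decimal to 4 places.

P(no draw is a 13) = (14/15)^11 ≈ 0.4682.
P(at least one) = 1 − 0.4682 = 0.5318.

0.5318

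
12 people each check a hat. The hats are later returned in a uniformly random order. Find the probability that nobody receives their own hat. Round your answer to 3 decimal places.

0.368

This is the derangement probability: permutations of 12 with no fixed point.
D(12) = 12! · (1 − 1/1! + 1/2! − ··· + (−1)^12/12!) = 176214841.
P = 176214841/479001600 = 16019531/43545600 ≈ 0.368.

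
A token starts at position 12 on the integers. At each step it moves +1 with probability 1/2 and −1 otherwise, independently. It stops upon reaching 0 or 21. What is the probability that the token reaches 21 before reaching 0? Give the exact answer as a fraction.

4/7

With a fair step, P(i) = ½P(i−1) + ½P(i+1) with P(0)=0, P(21)=1 has the linear solution P(i) = i/21.
P(12) = 12/21 = 4/7.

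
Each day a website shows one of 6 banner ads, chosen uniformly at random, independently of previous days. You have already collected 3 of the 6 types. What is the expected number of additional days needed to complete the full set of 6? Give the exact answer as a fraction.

Starting from 3 distinct types, each trial gives a new one with probability (6−i)/6 when i types are held, so the wait for the next new type is 6/(6−i).
E = 6/3 + 6/2 + 6/1 = 11.

11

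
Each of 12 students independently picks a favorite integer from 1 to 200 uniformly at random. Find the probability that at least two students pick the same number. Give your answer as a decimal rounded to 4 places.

It's easier to compute the probability that all 12 are distinct.
P(all distinct) = 200/200 · 199/200 · ··· · 189/200 ≈ 0.7143.
So the probability of at least one match is 1 − 0.7143 = 0.2857.

0.2857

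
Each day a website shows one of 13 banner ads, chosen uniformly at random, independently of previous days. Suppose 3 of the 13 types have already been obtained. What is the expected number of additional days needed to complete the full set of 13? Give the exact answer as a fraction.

Starting from 3 distinct types, each trial gives a new one with probability (13−i)/13 when i types are held, so the wait for the next new type is 13/(13−i).
E = 13/10 + 13/9 + 13/8 + 13/7 + 13/6 + 13/5 + 13/4 + 13/3 + 13/2 + 13/1 = 95953/2520.

95953/2520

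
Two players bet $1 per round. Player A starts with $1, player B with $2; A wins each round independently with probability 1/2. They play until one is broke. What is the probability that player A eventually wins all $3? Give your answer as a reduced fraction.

With a fair step, P(i) = ½P(i−1) + ½P(i+1) with P(0)=0, P(3)=1 has the linear solution P(i) = i/3.
P(1) = 1/3.

1/3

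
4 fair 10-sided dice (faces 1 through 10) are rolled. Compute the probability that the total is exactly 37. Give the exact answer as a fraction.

1/500

There are 10^4 = 10000 equally likely outcomes.
The number of ordered 4-tuples from {1,…,10} summing to 37 is 20.
P(sum = 37) = 20/10000 = 1/500.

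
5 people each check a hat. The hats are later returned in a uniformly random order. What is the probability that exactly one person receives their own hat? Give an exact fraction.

3/8

Choose which one is fixed: C(5,1) = 5 ways.
The remaining 4 must have no fixed point: D(4) = 9.
P = 5·9/120 = 3/8.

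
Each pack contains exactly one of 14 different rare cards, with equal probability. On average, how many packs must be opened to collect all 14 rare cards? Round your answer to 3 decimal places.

45.522

After i distinct types are collected, each trial gives a new one with probability (14−i)/14, so the expected wait for the next new type is 14/(14−i).
E = 14/14 + 14/13 + 14/12 + 14/11 + 14/10 + 14/9 + 14/8 + 14/7 + 14/6 + 14/5 + 14/4 + 14/3 + 14/2 + 14/1 = 1171733/25740 ≈ 45.522.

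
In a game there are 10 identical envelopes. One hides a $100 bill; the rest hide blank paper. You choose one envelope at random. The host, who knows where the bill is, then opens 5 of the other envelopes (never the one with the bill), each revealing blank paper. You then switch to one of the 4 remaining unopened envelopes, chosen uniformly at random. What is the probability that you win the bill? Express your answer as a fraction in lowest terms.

9/40

Your original envelope holds the bill with probability 1/10, so the other 9 collectively hold it with probability 9/10.
The host can always find 5 empty envelopes to open, so the reveals don't change that 9/10; it is now spread over the 4 remaining unopened envelopes.
P(win by switching) = (9/10) · (1/4) = 9/40.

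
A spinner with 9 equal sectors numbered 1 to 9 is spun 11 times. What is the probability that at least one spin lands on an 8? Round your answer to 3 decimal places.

0.726

P(no spin lands on an 8) = (8/9)^11 ≈ 0.274.
P(at least one) = 1 − 0.274 = 0.726.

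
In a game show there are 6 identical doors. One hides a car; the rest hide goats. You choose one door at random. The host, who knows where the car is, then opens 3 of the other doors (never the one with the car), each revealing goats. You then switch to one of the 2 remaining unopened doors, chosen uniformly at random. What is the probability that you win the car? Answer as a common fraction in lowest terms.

Your original door holds the car with probability 1/6, so the other 5 collectively hold it with probability 5/6.
The host can always find 3 empty doors to open, so the reveals don't change that 5/6; it is now spread over the 2 remaining unopened doors.
P(win by switching) = (5/6) · (1/2) = 5/12.

5/12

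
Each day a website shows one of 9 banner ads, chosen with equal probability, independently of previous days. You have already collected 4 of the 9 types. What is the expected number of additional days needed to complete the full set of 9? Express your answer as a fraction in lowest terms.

Starting from 4 distinct types, each trial gives a new one with probability (9−i)/9 when i types are held, so the wait for the next new type is 9/(9−i).
E = 9/5 + 9/4 + 9/3 + 9/2 + 9/1 = 411/20.

411/20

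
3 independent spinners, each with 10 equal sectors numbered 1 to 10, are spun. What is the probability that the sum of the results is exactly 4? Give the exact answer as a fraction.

There are 10^3 = 1000 equally likely outcomes.
The number of ordered 3-tuples from {1,…,10} summing to 4 is 3.
P(sum = 4) = 3/1000.

3/1000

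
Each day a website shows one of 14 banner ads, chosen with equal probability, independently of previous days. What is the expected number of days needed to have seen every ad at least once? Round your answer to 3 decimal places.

After i distinct types are collected, each trial gives a new one with probability (14−i)/14, so the expected wait for the next new type is 14/(14−i).
E = 14/14 + 14/13 + 14/12 + 14/11 + 14/10 + 14/9 + 14/8 + 14/7 + 14/6 + 14/5 + 14/4 + 14/3 + 14/2 + 14/1 = 1171733/25740 ≈ 45.522.

45.522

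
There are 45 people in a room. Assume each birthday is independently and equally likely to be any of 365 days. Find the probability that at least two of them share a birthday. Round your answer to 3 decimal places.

It's easier to compute the probability that all 45 are distinct.
P(all distinct) = 365/365 · 364/365 · ··· · 321/365 ≈ 0.059.
So the probability of at least one match is 1 − 0.059 = 0.941.

0.941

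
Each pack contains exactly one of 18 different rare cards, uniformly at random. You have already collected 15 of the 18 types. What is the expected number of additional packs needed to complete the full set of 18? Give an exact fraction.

33

Starting from 15 distinct types, each trial gives a new one with probability (18−i)/18 when i types are held, so the wait for the next new type is 18/(18−i).
E = 18/3 + 18/2 + 18/1 = 33.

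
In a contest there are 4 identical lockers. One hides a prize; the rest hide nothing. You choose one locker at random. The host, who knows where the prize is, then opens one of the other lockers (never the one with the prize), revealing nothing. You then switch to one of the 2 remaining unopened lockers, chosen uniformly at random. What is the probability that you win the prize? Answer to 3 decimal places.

Your original locker holds the prize with probability 1/4, so the other 3 collectively hold it with probability 3/4.
The host can always find an empty locker to open, so this doesn't change that 3/4; it is now spread over the 2 remaining unopened lockers.
P(win by switching) = (3/4) · (1/2) = 3/8 ≈ 0.375.

0.375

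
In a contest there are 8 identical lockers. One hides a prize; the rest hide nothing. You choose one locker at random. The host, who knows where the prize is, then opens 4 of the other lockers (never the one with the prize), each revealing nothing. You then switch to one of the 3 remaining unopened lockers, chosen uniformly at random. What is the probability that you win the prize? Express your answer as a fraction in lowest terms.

Your original locker holds the prize with probability 1/8, so the other 7 collectively hold it with probability 7/8.
The host can always find 4 empty lockers to open, so the reveals don't change that 7/8; it is now spread over the 3 remaining unopened lockers.
P(win by switching) = (7/8) · (1/3) = 7/24.

7/24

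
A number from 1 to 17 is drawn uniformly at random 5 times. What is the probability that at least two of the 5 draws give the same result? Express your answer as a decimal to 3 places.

P(all 5 different) = 17/17 · 16/17 · ··· · 13/17 ≈ 0.523.
P(at least two equal) = 1 − 0.523 = 0.477.

0.477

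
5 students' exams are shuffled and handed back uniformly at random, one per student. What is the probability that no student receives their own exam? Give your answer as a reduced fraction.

11/30

This is the derangement probability: permutations of 5 with no fixed point.
D(5) = 5! · (1 − 1/1! + 1/2! − ··· + (−1)^5/5!) = 44.
P = 44/120 = 11/30.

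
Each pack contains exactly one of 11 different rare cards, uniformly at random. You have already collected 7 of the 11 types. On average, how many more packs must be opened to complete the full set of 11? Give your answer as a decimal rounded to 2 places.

22.92

Starting from 7 distinct types, each trial gives a new one with probability (11−i)/11 when i types are held, so the wait for the next new type is 11/(11−i).
E = 11/4 + 11/3 + 11/2 + 11/1 = 275/12 ≈ 22.92.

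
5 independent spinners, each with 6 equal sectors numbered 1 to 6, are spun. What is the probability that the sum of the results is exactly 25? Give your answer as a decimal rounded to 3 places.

There are 6^5 = 7776 equally likely outcomes.
The number of ordered 5-tuples from {1,…,6} summing to 25 is 126.
P(sum = 25) = 126/7776 = 7/432 ≈ 0.016.

0.016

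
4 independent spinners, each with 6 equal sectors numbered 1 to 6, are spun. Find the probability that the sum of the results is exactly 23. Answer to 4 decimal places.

0.0031

There are 6^4 = 1296 equally likely outcomes.
The number of ordered 4-tuples from {1,…,6} summing to 23 is 4.
P(sum = 23) = 4/1296 = 1/324 ≈ 0.0031.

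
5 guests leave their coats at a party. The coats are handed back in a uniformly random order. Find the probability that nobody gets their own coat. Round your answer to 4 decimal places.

0.3667

This is the derangement probability: permutations of 5 with no fixed point.
D(5) = 5! · (1 − 1/1! + 1/2! − ··· + (−1)^5/5!) = 44.
P = 44/120 = 11/30 ≈ 0.3667.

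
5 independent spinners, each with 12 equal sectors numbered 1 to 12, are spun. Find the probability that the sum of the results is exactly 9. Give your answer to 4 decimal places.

0.0003

There are 12^5 = 248832 equally likely outcomes.
The number of ordered 5-tuples from {1,…,12} summing to 9 is 70.
P(sum = 9) = 70/248832 = 35/124416 ≈ 0.0003.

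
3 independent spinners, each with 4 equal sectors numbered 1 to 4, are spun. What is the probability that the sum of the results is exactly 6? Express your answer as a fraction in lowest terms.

5/32

There are 4^3 = 64 equally likely outcomes.
The number of ordered 3-tuples from {1,…,4} summing to 6 is 10.
P(sum = 6) = 10/64 = 5/32.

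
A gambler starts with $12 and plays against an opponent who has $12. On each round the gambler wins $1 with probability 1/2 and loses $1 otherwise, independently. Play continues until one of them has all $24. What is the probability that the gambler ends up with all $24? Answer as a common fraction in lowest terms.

With a fair step, P(i) = ½P(i−1) + ½P(i+1) with P(0)=0, P(24)=1 has the linear solution P(i) = i/24.
P(12) = 12/24 = 1/2.

1/2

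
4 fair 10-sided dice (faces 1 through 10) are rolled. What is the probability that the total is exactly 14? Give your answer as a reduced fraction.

There are 10^4 = 10000 equally likely outcomes.
The number of ordered 4-tuples from {1,…,10} summing to 14 is 282.
P(sum = 14) = 282/10000 = 141/5000.

141/5000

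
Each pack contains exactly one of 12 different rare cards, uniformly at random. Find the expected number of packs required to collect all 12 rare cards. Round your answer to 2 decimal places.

After i distinct types are collected, each trial gives a new one with probability (12−i)/12, so the expected wait for the next new type is 12/(12−i).
E = 12/12 + 12/11 + 12/10 + 12/9 + 12/8 + 12/7 + 12/6 + 12/5 + 12/4 + 12/3 + 12/2 + 12/1 = 86021/2310 ≈ 37.24.

37.24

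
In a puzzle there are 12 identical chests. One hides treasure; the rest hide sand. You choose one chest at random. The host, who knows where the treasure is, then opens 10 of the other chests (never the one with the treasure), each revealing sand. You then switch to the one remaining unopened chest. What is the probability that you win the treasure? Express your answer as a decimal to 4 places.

0.9167

Your original chest holds the treasure with probability 1/12, so the other 11 collectively hold it with probability 11/12.
The host can always find 10 empty chests to open, so the reveals don't change that 11/12; it is now spread over the 1 remaining unopened chest.
P(win by switching) = (11/12) · (1/1) = 11/12 ≈ 0.9167.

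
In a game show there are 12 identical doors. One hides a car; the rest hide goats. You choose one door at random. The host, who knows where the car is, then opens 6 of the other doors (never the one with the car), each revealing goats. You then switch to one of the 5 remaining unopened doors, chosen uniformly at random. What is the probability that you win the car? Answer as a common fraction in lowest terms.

11/60

Your original door holds the car with probability 1/12, so the other 11 collectively hold it with probability 11/12.
The host can always find 6 empty doors to open, so the reveals don't change that 11/12; it is now spread over the 5 remaining unopened doors.
P(win by switching) = (11/12) · (1/5) = 11/60.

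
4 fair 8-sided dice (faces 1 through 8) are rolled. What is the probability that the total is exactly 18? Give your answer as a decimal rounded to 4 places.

There are 8^4 = 4096 equally likely outcomes.
The number of ordered 4-tuples from {1,…,8} summing to 18 is 344.
P(sum = 18) = 344/4096 = 43/512 ≈ 0.0840.

0.0840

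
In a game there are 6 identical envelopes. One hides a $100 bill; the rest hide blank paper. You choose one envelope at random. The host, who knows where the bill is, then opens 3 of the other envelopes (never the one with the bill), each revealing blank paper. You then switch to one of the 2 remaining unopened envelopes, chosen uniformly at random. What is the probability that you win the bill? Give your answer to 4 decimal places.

0.4167

Your original envelope holds the bill with probability 1/6, so the other 5 collectively hold it with probability 5/6.
The host can always find 3 empty envelopes to open, so the reveals don't change that 5/6; it is now spread over the 2 remaining unopened envelopes.
P(win by switching) = (5/6) · (1/2) = 5/12 ≈ 0.4167.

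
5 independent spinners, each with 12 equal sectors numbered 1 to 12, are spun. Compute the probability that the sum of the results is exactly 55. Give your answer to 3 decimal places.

There are 12^5 = 248832 equally likely outcomes.
The number of ordered 5-tuples from {1,…,12} summing to 55 is 126.
P(sum = 55) = 126/248832 = 7/13824 ≈ 0.001.

0.001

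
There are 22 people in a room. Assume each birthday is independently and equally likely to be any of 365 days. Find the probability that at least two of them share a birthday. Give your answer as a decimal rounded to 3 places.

It's easier to compute the probability that all 22 are distinct.
P(all distinct) = 365/365 · 364/365 · ··· · 344/365 ≈ 0.524.
So the probability of at least one match is 1 − 0.524 = 0.476.

0.476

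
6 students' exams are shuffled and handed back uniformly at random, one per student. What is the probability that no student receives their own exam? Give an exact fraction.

This is the derangement probability: permutations of 6 with no fixed point.
D(6) = 6! · (1 − 1/1! + 1/2! − ··· + (−1)^6/6!) = 265.
P = 265/720 = 53/144.

53/144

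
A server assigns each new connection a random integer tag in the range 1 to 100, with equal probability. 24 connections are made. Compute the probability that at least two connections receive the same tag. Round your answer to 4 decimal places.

It's easier to compute the probability that all 24 are distinct.
P(all distinct) = 100/100 · 99/100 · ··· · 77/100 ≈ 0.0495.
So the probability of at least one match is 1 − 0.0495 = 0.9505.

0.9505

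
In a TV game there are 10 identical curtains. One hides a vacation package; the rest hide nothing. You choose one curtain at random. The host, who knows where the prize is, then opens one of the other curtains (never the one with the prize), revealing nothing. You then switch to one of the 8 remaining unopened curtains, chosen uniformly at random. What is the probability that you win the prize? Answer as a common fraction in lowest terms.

9/80

Your original curtain holds the prize with probability 1/10, so the other 9 collectively hold it with probability 9/10.
The host can always find an empty curtain to open, so this doesn't change that 9/10; it is now spread over the 8 remaining unopened curtains.
P(win by switching) = (9/10) · (1/8) = 9/80.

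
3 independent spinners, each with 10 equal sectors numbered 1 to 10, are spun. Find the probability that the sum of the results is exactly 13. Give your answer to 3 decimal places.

0.063

There are 10^3 = 1000 equally likely outcomes.
The number of ordered 3-tuples from {1,…,10} summing to 13 is 63.
P(sum = 13) = 63/1000 ≈ 0.063.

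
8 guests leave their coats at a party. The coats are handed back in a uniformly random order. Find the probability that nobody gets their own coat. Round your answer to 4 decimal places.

0.3679

This is the derangement probability: permutations of 8 with no fixed point.
D(8) = 8! · (1 − 1/1! + 1/2! − ··· + (−1)^8/8!) = 14833.
P = 14833/40320 = 2119/5760 ≈ 0.3679.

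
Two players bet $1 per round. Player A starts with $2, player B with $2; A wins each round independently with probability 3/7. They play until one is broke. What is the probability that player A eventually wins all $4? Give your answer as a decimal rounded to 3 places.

0.360

Let r = q/p = (4/7)/(3/7) = 4/3. The recurrence P(i) = p·P(i+1) + q·P(i−1) with P(0)=0, P(4)=1 gives P(i) = (1 − r^i)/(1 − r^4).
P(2) = (1 − (4/3)^2) / (1 − (4/3)^4) = 9/25 ≈ 0.360.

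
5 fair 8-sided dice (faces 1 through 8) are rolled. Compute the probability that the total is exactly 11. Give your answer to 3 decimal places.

There are 8^5 = 32768 equally likely outcomes.
The number of ordered 5-tuples from {1,…,8} summing to 11 is 210.
P(sum = 11) = 210/32768 = 105/16384 ≈ 0.006.

0.006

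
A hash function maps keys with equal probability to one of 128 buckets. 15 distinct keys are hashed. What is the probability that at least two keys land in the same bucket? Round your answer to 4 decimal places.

0.5739

It's easier to compute the probability that all 15 are distinct.
P(all distinct) = 128/128 · 127/128 · ··· · 114/128 ≈ 0.4261.
So the probability of at least one match is 1 − 0.4261 = 0.5739.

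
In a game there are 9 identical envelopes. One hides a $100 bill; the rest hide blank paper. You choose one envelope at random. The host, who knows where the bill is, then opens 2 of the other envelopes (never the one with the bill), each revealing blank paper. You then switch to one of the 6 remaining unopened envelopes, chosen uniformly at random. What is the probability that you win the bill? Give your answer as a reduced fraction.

4/27

Your original envelope holds the bill with probability 1/9, so the other 8 collectively hold it with probability 8/9.
The host can always find 2 empty envelopes to open, so the reveals don't change that 8/9; it is now spread over the 6 remaining unopened envelopes.
P(win by switching) = (8/9) · (1/6) = 4/27.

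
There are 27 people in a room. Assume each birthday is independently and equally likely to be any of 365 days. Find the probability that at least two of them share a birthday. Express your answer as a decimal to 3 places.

0.627

It's easier to compute the probability that all 27 are distinct.
P(all distinct) = 365/365 · 364/365 · ··· · 339/365 ≈ 0.373.
So the probability of at least one match is 1 − 0.373 = 0.627.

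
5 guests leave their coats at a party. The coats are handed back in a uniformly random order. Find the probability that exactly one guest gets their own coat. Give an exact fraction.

3/8

Choose which one is fixed: C(5,1) = 5 ways.
The remaining 4 must have no fixed point: D(4) = 9.
P = 5·9/120 = 3/8.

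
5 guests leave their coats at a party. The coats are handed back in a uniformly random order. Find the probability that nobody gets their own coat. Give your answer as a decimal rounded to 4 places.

0.3667

This is the derangement probability: permutations of 5 with no fixed point.
D(5) = 5! · (1 − 1/1! + 1/2! − ··· + (−1)^5/5!) = 44.
P = 44/120 = 11/30 ≈ 0.3667.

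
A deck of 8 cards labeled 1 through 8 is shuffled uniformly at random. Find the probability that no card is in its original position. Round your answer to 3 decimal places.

This is the derangement probability: permutations of 8 with no fixed point.
D(8) = 8! · (1 − 1/1! + 1/2! − ··· + (−1)^8/8!) = 14833.
P = 14833/40320 = 2119/5760 ≈ 0.368.

0.368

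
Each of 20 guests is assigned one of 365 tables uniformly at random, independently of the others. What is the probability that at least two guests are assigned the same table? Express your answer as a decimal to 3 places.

0.411

It's easier to compute the probability that all 20 are distinct.
P(all distinct) = 365/365 · 364/365 · ··· · 346/365 ≈ 0.589.
So the probability of at least one match is 1 − 0.589 = 0.411.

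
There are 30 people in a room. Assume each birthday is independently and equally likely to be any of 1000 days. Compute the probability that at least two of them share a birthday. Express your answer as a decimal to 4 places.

0.3555

It's easier to compute the probability that all 30 are distinct.
P(all distinct) = 1000/1000 · 999/1000 · ··· · 971/1000 ≈ 0.6445.
So the probability of at least one match is 1 − 0.6445 = 0.3555.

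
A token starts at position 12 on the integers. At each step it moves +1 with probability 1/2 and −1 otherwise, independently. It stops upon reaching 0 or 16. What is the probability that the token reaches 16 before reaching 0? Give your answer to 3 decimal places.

With a fair step, P(i) = ½P(i−1) + ½P(i+1) with P(0)=0, P(16)=1 has the linear solution P(i) = i/16.
P(12) = 12/16 = 3/4 ≈ 0.750.

0.750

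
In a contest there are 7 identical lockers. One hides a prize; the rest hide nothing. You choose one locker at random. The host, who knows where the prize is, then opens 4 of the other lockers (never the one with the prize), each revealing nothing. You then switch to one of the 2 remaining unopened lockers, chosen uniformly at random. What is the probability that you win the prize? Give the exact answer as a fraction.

3/7

Your original locker holds the prize with probability 1/7, so the other 6 collectively hold it with probability 6/7.
The host can always find 4 empty lockers to open, so the reveals don't change that 6/7; it is now spread over the 2 remaining unopened lockers.
P(win by switching) = (6/7) · (1/2) = 3/7.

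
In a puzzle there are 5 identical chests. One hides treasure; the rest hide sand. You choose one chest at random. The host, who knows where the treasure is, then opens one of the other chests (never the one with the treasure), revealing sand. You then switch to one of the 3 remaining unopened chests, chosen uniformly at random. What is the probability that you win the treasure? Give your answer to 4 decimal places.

Your original chest holds the treasure with probability 1/5, so the other 4 collectively hold it with probability 4/5.
The host can always find an empty chest to open, so this doesn't change that 4/5; it is now spread over the 3 remaining unopened chests.
P(win by switching) = (4/5) · (1/3) = 4/15 ≈ 0.2667.

0.2667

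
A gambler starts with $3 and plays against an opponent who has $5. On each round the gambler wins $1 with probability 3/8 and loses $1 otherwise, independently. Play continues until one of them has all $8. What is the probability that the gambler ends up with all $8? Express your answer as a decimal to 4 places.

0.0620

Let r = q/p = (5/8)/(3/8) = 5/3. The recurrence P(i) = p·P(i+1) + q·P(i−1) with P(0)=0, P(8)=1 gives P(i) = (1 − r^i)/(1 − r^8).
P(3) = (1 − (5/3)^3) / (1 − (5/3)^8) = 11907/192032 ≈ 0.0620.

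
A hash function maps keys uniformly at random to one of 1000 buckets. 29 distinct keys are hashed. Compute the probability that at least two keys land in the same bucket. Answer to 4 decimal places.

It's easier to compute the probability that all 29 are distinct.
P(all distinct) = 1000/1000 · 999/1000 · ··· · 972/1000 ≈ 0.6637.
So the probability of at least one match is 1 − 0.6637 = 0.3363.

0.3363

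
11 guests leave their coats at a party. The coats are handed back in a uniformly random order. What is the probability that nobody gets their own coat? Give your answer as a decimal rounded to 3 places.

0.368

This is the derangement probability: permutations of 11 with no fixed point.
D(11) = 11! · (1 − 1/1! + 1/2! − ··· + (−1)^11/11!) = 14684570.
P = 14684570/39916800 = 1468457/3991680 ≈ 0.368.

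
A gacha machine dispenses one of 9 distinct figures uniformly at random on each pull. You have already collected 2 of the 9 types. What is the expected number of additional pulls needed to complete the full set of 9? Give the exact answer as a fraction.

3267/140

Starting from 2 distinct types, each trial gives a new one with probability (9−i)/9 when i types are held, so the wait for the next new type is 9/(9−i).
E = 9/7 + 9/6 + 9/5 + 9/4 + 9/3 + 9/2 + 9/1 = 3267/140.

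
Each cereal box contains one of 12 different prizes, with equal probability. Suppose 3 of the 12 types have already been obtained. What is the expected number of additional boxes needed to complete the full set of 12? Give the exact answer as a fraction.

7129/210

Starting from 3 distinct types, each trial gives a new one with probability (12−i)/12 when i types are held, so the wait for the next new type is 12/(12−i).
E = 12/9 + 12/8 + 12/7 + 12/6 + 12/5 + 12/4 + 12/3 + 12/2 + 12/1 = 7129/210.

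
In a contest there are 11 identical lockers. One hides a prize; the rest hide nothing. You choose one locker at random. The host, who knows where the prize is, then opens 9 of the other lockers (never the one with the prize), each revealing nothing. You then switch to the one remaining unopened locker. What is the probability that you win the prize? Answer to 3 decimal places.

Your original locker holds the prize with probability 1/11, so the other 10 collectively hold it with probability 10/11.
The host can always find 9 empty lockers to open, so the reveals don't change that 10/11; it is now spread over the 1 remaining unopened locker.
P(win by switching) = (10/11) · (1/1) = 10/11 ≈ 0.909.

0.909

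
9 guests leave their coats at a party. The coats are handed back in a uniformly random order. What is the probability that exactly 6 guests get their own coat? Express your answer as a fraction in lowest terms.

Choose which 6 of the 9 are fixed: C(9,6) = 84 ways.
The remaining 3 must have no fixed point: D(3) = 2.
P = 84·2/362880 = 1/2160.

1/2160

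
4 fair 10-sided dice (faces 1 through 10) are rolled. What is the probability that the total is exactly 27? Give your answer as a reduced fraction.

6/125

There are 10^4 = 10000 equally likely outcomes.
The number of ordered 4-tuples from {1,…,10} summing to 27 is 480.
P(sum = 27) = 480/10000 = 6/125.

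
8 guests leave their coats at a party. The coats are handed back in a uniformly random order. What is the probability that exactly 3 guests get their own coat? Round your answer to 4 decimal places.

0.0611

Choose which 3 of the 8 are fixed: C(8,3) = 56 ways.
The remaining 5 must have no fixed point: D(5) = 44.
P = 56·44/40320 = 11/180 ≈ 0.0611.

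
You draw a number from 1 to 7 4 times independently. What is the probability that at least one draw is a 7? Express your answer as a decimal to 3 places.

0.460

P(no draw is a 7) = (6/7)^4 ≈ 0.540.
P(at least one) = 1 − 0.540 = 0.460.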